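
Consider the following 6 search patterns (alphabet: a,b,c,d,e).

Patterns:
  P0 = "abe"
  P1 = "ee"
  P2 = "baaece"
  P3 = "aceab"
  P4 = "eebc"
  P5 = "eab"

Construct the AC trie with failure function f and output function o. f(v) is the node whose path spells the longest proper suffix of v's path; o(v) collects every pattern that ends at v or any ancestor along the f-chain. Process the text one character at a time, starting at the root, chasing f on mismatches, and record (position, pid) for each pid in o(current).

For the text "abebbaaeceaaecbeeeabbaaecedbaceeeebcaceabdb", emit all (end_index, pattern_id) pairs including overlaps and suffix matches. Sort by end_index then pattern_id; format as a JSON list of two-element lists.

Build:
Trie nodes:
  n0 'ε': a→1 b→6 e→4
  n1 'a': b→2 c→12
  n2 'ab': e→3
  n3 'abe': ·  [P0 ends]
  n4 'e': a→18 e→5
  n5 'ee': b→16  [P1 ends]
  n6 'b': a→7
  n7 'ba': a→8
  n8 'baa': e→9
  n9 'baae': c→10
  n10 'baaec': e→11
  n11 'baaece': ·  [P2 ends]
  n12 'ac': e→13
  n13 'ace': a→14
  n14 'acea': b→15
  n15 'aceab': ·  [P3 ends]
  n16 'eeb': c→17
  n17 'eebc': ·  [P4 ends]
  n18 'ea': b→19
  n19 'eab': ·  [P5 ends]

BFS fail/out derivation:
  fail(1) 'a': from fail(0)=0 chase 'a': 0 ⇒ 0;  out=∅∪out(0)=∅
  fail(4) 'e': from fail(0)=0 chase 'e': 0 ⇒ 0;  out=∅∪out(0)=∅
  fail(6) 'b': from fail(0)=0 chase 'b': 0 ⇒ 0;  out=∅∪out(0)=∅
  fail(2) 'ab': from fail(1)=0 chase 'b': 0 ⇒ 6;  out=∅∪out(6)=∅
  fail(5) 'ee': from fail(4)=0 chase 'e': 0 ⇒ 4;  out={1}∪out(4)={1}
  fail(7) 'ba': from fail(6)=0 chase 'a': 0 ⇒ 1;  out=∅∪out(1)=∅
  fail(12) 'ac': from fail(1)=0 chase 'c': 0 ⇒ 0;  out=∅∪out(0)=∅
  fail(18) 'ea': from fail(4)=0 chase 'a': 0 ⇒ 1;  out=∅∪out(1)=∅
  fail(3) 'abe': from fail(2)=6 chase 'e': 6→0 ⇒ 4;  out={0}∪out(4)={0}
  fail(8) 'baa': from fail(7)=1 chase 'a': 1→0 ⇒ 1;  out=∅∪out(1)=∅
  fail(13) 'ace': from fail(12)=0 chase 'e': 0 ⇒ 4;  out=∅∪out(4)=∅
  fail(16) 'eeb': from fail(5)=4 chase 'b': 4→0 ⇒ 6;  out=∅∪out(6)=∅
  fail(19) 'eab': from fail(18)=1 chase 'b': 1 ⇒ 2;  out={5}∪out(2)={5}
  fail(9) 'baae': from fail(8)=1 chase 'e': 1→0 ⇒ 4;  out=∅∪out(4)=∅
  fail(14) 'acea': from fail(13)=4 chase 'a': 4 ⇒ 18;  out=∅∪out(18)=∅
  fail(17) 'eebc': from fail(16)=6 chase 'c': 6→0 ⇒ 0;  out={4}∪out(0)={4}
  fail(10) 'baaec': from fail(9)=4 chase 'c': 4→0 ⇒ 0;  out=∅∪out(0)=∅
  fail(15) 'aceab': from fail(14)=18 chase 'b': 18 ⇒ 19;  out={3}∪out(19)={3,5}
  fail(11) 'baaece': from fail(10)=0 chase 'e': 0 ⇒ 4;  out={2}∪out(4)={2}

Text stream:
pos 0 'a': at 1
pos 1 'b': at 2
pos 2 'e': at 3  → match P0@[0:2]
pos 3 'b': at 6 ·f
pos 4 'b': at 6 ·f
pos 5 'a': at 7
pos 6 'a': at 8
pos 7 'e': at 9
pos 8 'c': at 10
pos 9 'e': at 11  → match P2@[4:9]
pos 10 'a': at 18 ·f
pos 11 'a': at 1 ·f
pos 12 'e': at 4 ·f
pos 13 'c': at 0 ·f
pos 14 'b': at 6
pos 15 'e': at 4 ·f
pos 16 'e': at 5  → match P1@[15:16]
pos 17 'e': at 5 ·f  → match P1@[16:17]
pos 18 'a': at 18 ·f
pos 19 'b': at 19  → match P5@[17:19]
pos 20 'b': at 6 ·f
pos 21 'a': at 7
pos 22 'a': at 8
pos 23 'e': at 9
pos 24 'c': at 10
pos 25 'e': at 11  → match P2@[20:25]
pos 26 'd': at 0 ·f
pos 27 'b': at 6
pos 28 'a': at 7
pos 29 'c': at 12 ·f
pos 30 'e': at 13
pos 31 'e': at 5 ·f  → match P1@[30:31]
pos 32 'e': at 5 ·f  → match P1@[31:32]
pos 33 'e': at 5 ·f  → match P1@[32:33]
pos 34 'b': at 16
pos 35 'c': at 17  → match P4@[32:35]
pos 36 'a': at 1 ·f
pos 37 'c': at 12
pos 38 'e': at 13
pos 39 'a': at 14
pos 40 'b': at 15  → match P3@[36:40],P5@[38:40]
pos 41 'd': at 0 ·f
pos 42 'b': at 6

Matches: [[2,0],[9,2],[16,1],[17,1],[19,5],[25,2],[31,1],[32,1],[33,1],[35,4],[40,3],[40,5]]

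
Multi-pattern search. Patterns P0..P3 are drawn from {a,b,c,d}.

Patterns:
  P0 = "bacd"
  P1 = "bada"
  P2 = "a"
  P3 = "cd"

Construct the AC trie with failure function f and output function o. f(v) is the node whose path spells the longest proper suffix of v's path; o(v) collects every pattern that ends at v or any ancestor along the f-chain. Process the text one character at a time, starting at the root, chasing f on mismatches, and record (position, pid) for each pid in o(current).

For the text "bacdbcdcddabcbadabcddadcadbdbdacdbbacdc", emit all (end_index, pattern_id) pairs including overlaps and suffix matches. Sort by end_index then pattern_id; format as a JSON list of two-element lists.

Build:
Trie (insert patterns):
  0='ε' goto a→7 b→1 c→8
  1='b' goto a→2
  2='ba' goto c→3 d→5
  3='bac' goto d→4
  4='bacd' goto ·  [P0 ends]
  5='bad' goto a→6
  6='bada' goto ·  [P1 ends]
  7='a' goto ·  [P2 ends]
  8='c' goto d→9
  9='cd' goto ·  [P3 ends]

Failure links (BFS by depth):
  fail(1) 'b': from fail(0)=0 chase 'b': 0 ⇒ 0;  out=∅∪out(0)=∅
  fail(7) 'a': from fail(0)=0 chase 'a': 0 ⇒ 0;  out={2}∪out(0)={2}
  fail(8) 'c': from fail(0)=0 chase 'c': 0 ⇒ 0;  out=∅∪out(0)=∅
  fail(2) 'ba': from fail(1)=0 chase 'a': 0 ⇒ 7;  out=∅∪out(7)={2}
  fail(9) 'cd': from fail(8)=0 chase 'd': 0 ⇒ 0;  out={3}∪out(0)={3}
  fail(3) 'bac': from fail(2)=7 chase 'c': 7→0 ⇒ 8;  out=∅∪out(8)=∅
  fail(5) 'bad': from fail(2)=7 chase 'd': 7→0 ⇒ 0;  out=∅∪out(0)=∅
  fail(4) 'bacd': from fail(3)=8 chase 'd': 8 ⇒ 9;  out={0}∪out(9)={0,3}
  fail(6) 'bada': from fail(5)=0 chase 'a': 0 ⇒ 7;  out={1}∪out(7)={1,2}

Run:
pos 0 'b': at 1
pos 1 'a': at 2  ** P2@[1:1]
pos 2 'c': at 3
pos 3 'd': at 4  ** P0@[0:3],P3@[2:3]
pos 4 'b': at 1 (fail-walked)
pos 5 'c': at 8 (fail-walked)
pos 6 'd': at 9  ** P3@[5:6]
pos 7 'c': at 8 (fail-walked)
pos 8 'd': at 9  ** P3@[7:8]
pos 9 'd': at 0 (fail-walked)
pos 10 'a': at 7  ** P2@[10:10]
pos 11 'b': at 1 (fail-walked)
pos 12 'c': at 8 (fail-walked)
pos 13 'b': at 1 (fail-walked)
pos 14 'a': at 2  ** P2@[14:14]
pos 15 'd': at 5
pos 16 'a': at 6  ** P1@[13:16],P2@[16:16]
pos 17 'b': at 1 (fail-walked)
pos 18 'c': at 8 (fail-walked)
pos 19 'd': at 9  ** P3@[18:19]
pos 20 'd': at 0 (fail-walked)
pos 21 'a': at 7  ** P2@[21:21]
pos 22 'd': at 0 (fail-walked)
pos 23 'c': at 8
pos 24 'a': at 7 (fail-walked)  ** P2@[24:24]
pos 25 'd': at 0 (fail-walked)
pos 26 'b': at 1
pos 27 'd': at 0 (fail-walked)
pos 28 'b': at 1
pos 29 'd': at 0 (fail-walked)
pos 30 'a': at 7  ** P2@[30:30]
pos 31 'c': at 8 (fail-walked)
pos 32 'd': at 9  ** P3@[31:32]
pos 33 'b': at 1 (fail-walked)
pos 34 'b': at 1 (fail-walked)
pos 35 'a': at 2  ** P2@[35:35]
pos 36 'c': at 3
pos 37 'd': at 4  ** P0@[34:37],P3@[36:37]
pos 38 'c': at 8 (fail-walked)

Matches: [[1,2],[3,0],[3,3],[6,3],[8,3],[10,2],[14,2],[16,1],[16,2],[19,3],[21,2],[24,2],[30,2],[32,3],[35,2],[37,0],[37,3]]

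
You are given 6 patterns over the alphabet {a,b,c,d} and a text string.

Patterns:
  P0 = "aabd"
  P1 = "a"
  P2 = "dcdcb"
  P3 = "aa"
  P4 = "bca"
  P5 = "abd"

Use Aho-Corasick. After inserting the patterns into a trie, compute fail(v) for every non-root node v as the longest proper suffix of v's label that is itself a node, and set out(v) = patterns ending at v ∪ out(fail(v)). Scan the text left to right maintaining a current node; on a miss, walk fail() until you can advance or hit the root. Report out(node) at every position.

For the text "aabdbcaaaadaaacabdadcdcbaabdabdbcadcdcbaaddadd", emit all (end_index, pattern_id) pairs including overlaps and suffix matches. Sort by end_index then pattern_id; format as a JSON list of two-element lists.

Build:
Trie (insert patterns):
  n0 'ε': a→1 b→10 d→5
  n1 'a': a→2 b→13  ←P1
  n2 'aa': b→3  ←P3
  n3 'aab': d→4
  n4 'aabd': ·  ←P0
  n5 'd': c→6
  n6 'dc': d→7
  n7 'dcd': c→8
  n8 'dcdc': b→9
  n9 'dcdcb': ·  ←P2
  n10 'b': c→11
  n11 'bc': a→12
  n12 'bca': ·  ←P4
  n13 'ab': d→14
  n14 'abd': ·  ←P5

BFS fail/out derivation:
  n1('a'): parent n0 fail=0; on 'a' 0 → fail=0;  out {1}∪∅={1}
  n5('d'): parent n0 fail=0; on 'd' 0 → fail=0;  out ∅∪∅=∅
  n10('b'): parent n0 fail=0; on 'b' 0 → fail=0;  out ∅∪∅=∅
  n2('aa'): parent n1 fail=0; on 'a' 0 → fail=1;  out {3}∪{1}={1,3}
  n6('dc'): parent n5 fail=0; on 'c' 0 → fail=0;  out ∅∪∅=∅
  n11('bc'): parent n10 fail=0; on 'c' 0 → fail=0;  out ∅∪∅=∅
  n13('ab'): parent n1 fail=0; on 'b' 0 → fail=10;  out ∅∪∅=∅
  n3('aab'): parent n2 fail=1; on 'b' 1 → fail=13;  out ∅∪∅=∅
  n7('dcd'): parent n6 fail=0; on 'd' 0 → fail=5;  out ∅∪∅=∅
  n12('bca'): parent n11 fail=0; on 'a' 0 → fail=1;  out {4}∪{1}={1,4}
  n14('abd'): parent n13 fail=10; on 'd' 10→0 → fail=5;  out {5}∪∅={5}
  n4('aabd'): parent n3 fail=13; on 'd' 13 → fail=14;  out {0}∪{5}={0,5}
  n8('dcdc'): parent n7 fail=5; on 'c' 5 → fail=6;  out ∅∪∅=∅
  n9('dcdcb'): parent n8 fail=6; on 'b' 6→0 → fail=10;  out {2}∪∅={2}

Run:
i=0 'a': node 0→1  → match P1@[0:0]
i=1 'a': node 1→2  → match P1@[1:1],P3@[0:1]
i=2 'b': node 2→3
i=3 'd': node 3→4  → match P0@[0:3],P5@[1:3]
i=4 'b': node 4→10 ·f
i=5 'c': node 10→11
i=6 'a': node 11→12  → match P1@[6:6],P4@[4:6]
i=7 'a': node 12→2 ·f  → match P1@[7:7],P3@[6:7]
i=8 'a': node 2→2 ·f  → match P1@[8:8],P3@[7:8]
i=9 'a': node 2→2 ·f  → match P1@[9:9],P3@[8:9]
i=10 'd': node 2→5 ·f
i=11 'a': node 5→1 ·f  → match P1@[11:11]
i=12 'a': node 1→2  → match P1@[12:12],P3@[11:12]
i=13 'a': node 2→2 ·f  → match P1@[13:13],P3@[12:13]
i=14 'c': node 2→0 ·f
i=15 'a': node 0→1  → match P1@[15:15]
i=16 'b': node 1→13
i=17 'd': node 13→14  → match P5@[15:17]
i=18 'a': node 14→1 ·f  → match P1@[18:18]
i=19 'd': node 1→5 ·f
i=20 'c': node 5→6
i=21 'd': node 6→7
i=22 'c': node 7→8
i=23 'b': node 8→9  → match P2@[19:23]
i=24 'a': node 9→1 ·f  → match P1@[24:24]
i=25 'a': node 1→2  → match P1@[25:25],P3@[24:25]
i=26 'b': node 2→3
i=27 'd': node 3→4  → match P0@[24:27],P5@[25:27]
i=28 'a': node 4→1 ·f  → match P1@[28:28]
i=29 'b': node 1→13
i=30 'd': node 13→14  → match P5@[28:30]
i=31 'b': node 14→10 ·f
i=32 'c': node 10→11
i=33 'a': node 11→12  → match P1@[33:33],P4@[31:33]
i=34 'd': node 12→5 ·f
i=35 'c': node 5→6
i=36 'd': node 6→7
i=37 'c': node 7→8
i=38 'b': node 8→9  → match P2@[34:38]
i=39 'a': node 9→1 ·f  → match P1@[39:39]
i=40 'a': node 1→2  → match P1@[40:40],P3@[39:40]
i=41 'd': node 2→5 ·f
i=42 'd': node 5→5 ·f
i=43 'a': node 5→1 ·f  → match P1@[43:43]
i=44 'd': node 1→5 ·f
i=45 'd': node 5→5 ·f

All matches (sorted): [[0,1],[1,1],[1,3],[3,0],[3,5],[6,1],[6,4],[7,1],[7,3],[8,1],[8,3],[9,1],[9,3],[11,1],[12,1],[12,3],[13,1],[13,3],[15,1],[17,5],[18,1],[23,2],[24,1],[25,1],[25,3],[27,0],[27,5],[28,1],[30,5],[33,1],[33,4],[38,2],[39,1],[40,1],[40,3],[43,1]]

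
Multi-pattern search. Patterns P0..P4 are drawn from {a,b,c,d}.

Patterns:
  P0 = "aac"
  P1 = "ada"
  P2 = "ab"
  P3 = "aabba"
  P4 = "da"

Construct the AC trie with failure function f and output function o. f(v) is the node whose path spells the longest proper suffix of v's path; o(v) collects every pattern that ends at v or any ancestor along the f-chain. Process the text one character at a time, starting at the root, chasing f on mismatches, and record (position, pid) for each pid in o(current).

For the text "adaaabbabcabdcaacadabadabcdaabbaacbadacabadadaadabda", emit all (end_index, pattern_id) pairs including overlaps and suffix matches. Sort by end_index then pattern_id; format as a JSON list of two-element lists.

Build automaton:
Trie (insert patterns):
  n0 'ε': a→1 d→10
  n1 'a': a→2 b→6 d→4
  n2 'aa': b→7 c→3
  n3 'aac': ·  [P0 ends]
  n4 'ad': a→5
  n5 'ada': ·  [P1 ends]
  n6 'ab': ·  [P2 ends]
  n7 'aab': b→8
  n8 'aabb': a→9
  n9 'aabba': ·  [P3 ends]
  n10 'd': a→11
  n11 'da': ·  [P4 ends]

Failure links (BFS by depth):
  n1('a'): parent n0 fail=0; on 'a' 0 → fail=0;  out ∅∪∅=∅
  n10('d'): parent n0 fail=0; on 'd' 0 → fail=0;  out ∅∪∅=∅
  n2('aa'): parent n1 fail=0; on 'a' 0 → fail=1;  out ∅∪∅=∅
  n4('ad'): parent n1 fail=0; on 'd' 0 → fail=10;  out ∅∪∅=∅
  n6('ab'): parent n1 fail=0; on 'b' 0 → fail=0;  out {2}∪∅={2}
  n11('da'): parent n10 fail=0; on 'a' 0 → fail=1;  out {4}∪∅={4}
  n3('aac'): parent n2 fail=1; on 'c' 1→0 → fail=0;  out {0}∪∅={0}
  n5('ada'): parent n4 fail=10; on 'a' 10 → fail=11;  out {1}∪{4}={1,4}
  n7('aab'): parent n2 fail=1; on 'b' 1 → fail=6;  out ∅∪{2}={2}
  n8('aabb'): parent n7 fail=6; on 'b' 6→0 → fail=0;  out ∅∪∅=∅
  n9('aabba'): parent n8 fail=0; on 'a' 0 → fail=1;  out {3}∪∅={3}

Scan:
[0] read 'a'  n0⇒n1
[1] read 'd'  n1⇒n4
[2] read 'a'  n4⇒n5  → match P1@[0:2],P4@[1:2]
[3] read 'a'  n5⇒n2 (fail-walked)
[4] read 'a'  n2⇒n2 (fail-walked)
[5] read 'b'  n2⇒n7  → match P2@[4:5]
[6] read 'b'  n7⇒n8
[7] read 'a'  n8⇒n9  → match P3@[3:7]
[8] read 'b'  n9⇒n6 (fail-walked)  → match P2@[7:8]
[9] read 'c'  n6⇒n0 (fail-walked)
[10] read 'a'  n0⇒n1
[11] read 'b'  n1⇒n6  → match P2@[10:11]
[12] read 'd'  n6⇒n10 (fail-walked)
[13] read 'c'  n10⇒n0 (fail-walked)
[14] read 'a'  n0⇒n1
[15] read 'a'  n1⇒n2
[16] read 'c'  n2⇒n3  → match P0@[14:16]
[17] read 'a'  n3⇒n1 (fail-walked)
[18] read 'd'  n1⇒n4
[19] read 'a'  n4⇒n5  → match P1@[17:19],P4@[18:19]
[20] read 'b'  n5⇒n6 (fail-walked)  → match P2@[19:20]
[21] read 'a'  n6⇒n1 (fail-walked)
[22] read 'd'  n1⇒n4
[23] read 'a'  n4⇒n5  → match P1@[21:23],P4@[22:23]
[24] read 'b'  n5⇒n6 (fail-walked)  → match P2@[23:24]
[25] read 'c'  n6⇒n0 (fail-walked)
[26] read 'd'  n0⇒n10
[27] read 'a'  n10⇒n11  → match P4@[26:27]
[28] read 'a'  n11⇒n2 (fail-walked)
[29] read 'b'  n2⇒n7  → match P2@[28:29]
[30] read 'b'  n7⇒n8
[31] read 'a'  n8⇒n9  → match P3@[27:31]
[32] read 'a'  n9⇒n2 (fail-walked)
[33] read 'c'  n2⇒n3  → match P0@[31:33]
[34] read 'b'  n3⇒n0 (fail-walked)
[35] read 'a'  n0⇒n1
[36] read 'd'  n1⇒n4
[37] read 'a'  n4⇒n5  → match P1@[35:37],P4@[36:37]
[38] read 'c'  n5⇒n0 (fail-walked)
[39] read 'a'  n0⇒n1
[40] read 'b'  n1⇒n6  → match P2@[39:40]
[41] read 'a'  n6⇒n1 (fail-walked)
[42] read 'd'  n1⇒n4
[43] read 'a'  n4⇒n5  → match P1@[41:43],P4@[42:43]
[44] read 'd'  n5⇒n4 (fail-walked)
[45] read 'a'  n4⇒n5  → match P1@[43:45],P4@[44:45]
[46] read 'a'  n5⇒n2 (fail-walked)
[47] read 'd'  n2⇒n4 (fail-walked)
[48] read 'a'  n4⇒n5  → match P1@[46:48],P4@[47:48]
[49] read 'b'  n5⇒n6 (fail-walked)  → match P2@[48:49]
[50] read 'd'  n6⇒n10 (fail-walked)
[51] read 'a'  n10⇒n11  → match P4@[50:51]

Result: [[2,1],[2,4],[5,2],[7,3],[8,2],[11,2],[16,0],[19,1],[19,4],[20,2],[23,1],[23,4],[24,2],[27,4],[29,2],[31,3],[33,0],[37,1],[37,4],[40,2],[43,1],[43,4],[45,1],[45,4],[48,1],[48,4],[49,2],[51,4]]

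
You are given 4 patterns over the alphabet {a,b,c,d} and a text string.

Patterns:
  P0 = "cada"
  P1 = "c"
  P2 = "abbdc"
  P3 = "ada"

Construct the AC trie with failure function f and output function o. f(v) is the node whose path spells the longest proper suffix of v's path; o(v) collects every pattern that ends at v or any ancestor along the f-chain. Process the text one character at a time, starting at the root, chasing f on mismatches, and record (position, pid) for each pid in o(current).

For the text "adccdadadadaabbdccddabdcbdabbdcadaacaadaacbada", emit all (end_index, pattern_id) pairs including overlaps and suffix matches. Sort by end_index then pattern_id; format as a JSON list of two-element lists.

Construct AC machine:
Trie (insert patterns):
  n0 'ε': a→5 c→1
  n1 'c': a→2  [P1 ends]
  n2 'ca': d→3
  n3 'cad': a→4
  n4 'cada': ·  [P0 ends]
  n5 'a': b→6 d→10
  n6 'ab': b→7
  n7 'abb': d→8
  n8 'abbd': c→9
  n9 'abbdc': ·  [P2 ends]
  n10 'ad': a→11
  n11 'ada': ·  [P3 ends]

BFS fail/out derivation:
  n1('c'): parent n0 fail=0; on 'c' 0 → fail=0;  out {1}∪∅={1}
  n5('a'): parent n0 fail=0; on 'a' 0 → fail=0;  out ∅∪∅=∅
  n2('ca'): parent n1 fail=0; on 'a' 0 → fail=5;  out ∅∪∅=∅
  n6('ab'): parent n5 fail=0; on 'b' 0 → fail=0;  out ∅∪∅=∅
  n10('ad'): parent n5 fail=0; on 'd' 0 → fail=0;  out ∅∪∅=∅
  n3('cad'): parent n2 fail=5; on 'd' 5 → fail=10;  out ∅∪∅=∅
  n7('abb'): parent n6 fail=0; on 'b' 0 → fail=0;  out ∅∪∅=∅
  n11('ada'): parent n10 fail=0; on 'a' 0 → fail=5;  out {3}∪∅={3}
  n4('cada'): parent n3 fail=10; on 'a' 10 → fail=11;  out {0}∪{3}={0,3}
  n8('abbd'): parent n7 fail=0; on 'd' 0 → fail=0;  out ∅∪∅=∅
  n9('abbdc'): parent n8 fail=0; on 'c' 0 → fail=1;  out {2}∪{1}={1,2}

Scan:
i=0 'a': node 0→5
i=1 'd': node 5→10
i=2 'c': node 10→1 (via fail)  → match P1@[2:2]
i=3 'c': node 1→1 (via fail)  → match P1@[3:3]
i=4 'd': node 1→0 (via fail)
i=5 'a': node 0→5
i=6 'd': node 5→10
i=7 'a': node 10→11  → match P3@[5:7]
i=8 'd': node 11→10 (via fail)
i=9 'a': node 10→11  → match P3@[7:9]
i=10 'd': node 11→10 (via fail)
i=11 'a': node 10→11  → match P3@[9:11]
i=12 'a': node 11→5 (via fail)
i=13 'b': node 5→6
i=14 'b': node 6→7
i=15 'd': node 7→8
i=16 'c': node 8→9  → match P1@[16:16],P2@[12:16]
i=17 'c': node 9→1 (via fail)  → match P1@[17:17]
i=18 'd': node 1→0 (via fail)
i=19 'd': node 0→0
i=20 'a': node 0→5
i=21 'b': node 5→6
i=22 'd': node 6→0 (via fail)
i=23 'c': node 0→1  → match P1@[23:23]
i=24 'b': node 1→0 (via fail)
i=25 'd': node 0→0
i=26 'a': node 0→5
i=27 'b': node 5→6
i=28 'b': node 6→7
i=29 'd': node 7→8
i=30 'c': node 8→9  → match P1@[30:30],P2@[26:30]
i=31 'a': node 9→2 (via fail)
i=32 'd': node 2→3
i=33 'a': node 3→4  → match P0@[30:33],P3@[31:33]
i=34 'a': node 4→5 (via fail)
i=35 'c': node 5→1 (via fail)  → match P1@[35:35]
i=36 'a': node 1→2
i=37 'a': node 2→5 (via fail)
i=38 'd': node 5→10
i=39 'a': node 10→11  → match P3@[37:39]
i=40 'a': node 11→5 (via fail)
i=41 'c': node 5→1 (via fail)  → match P1@[41:41]
i=42 'b': node 1→0 (via fail)
i=43 'a': node 0→5
i=44 'd': node 5→10
i=45 'a': node 10→11  → match P3@[43:45]

Matches: [[2,1],[3,1],[7,3],[9,3],[11,3],[16,1],[16,2],[17,1],[23,1],[30,1],[30,2],[33,0],[33,3],[35,1],[39,3],[41,1],[45,3]]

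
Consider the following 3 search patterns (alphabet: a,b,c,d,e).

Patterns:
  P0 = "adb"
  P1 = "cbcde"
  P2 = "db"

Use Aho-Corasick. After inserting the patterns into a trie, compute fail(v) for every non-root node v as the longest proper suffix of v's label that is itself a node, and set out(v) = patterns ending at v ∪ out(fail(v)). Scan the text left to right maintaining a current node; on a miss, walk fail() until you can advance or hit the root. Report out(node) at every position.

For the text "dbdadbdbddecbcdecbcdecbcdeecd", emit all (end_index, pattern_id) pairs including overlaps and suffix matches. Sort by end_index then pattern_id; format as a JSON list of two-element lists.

Build automaton:
Trie nodes:
  n0 'ε': a→1 c→4 d→9
  n1 'a': d→2
  n2 'ad': b→3
  n3 'adb': ·  [P0 ends]
  n4 'c': b→5
  n5 'cb': c→6
  n6 'cbc': d→7
  n7 'cbcd': e→8
  n8 'cbcde': ·  [P1 ends]
  n9 'd': b→10
  n10 'db': ·  [P2 ends]

Failure links (BFS by depth):
  n1('a'): parent n0 fail=0; on 'a' 0 → fail=0;  out ∅∪∅=∅
  n4('c'): parent n0 fail=0; on 'c' 0 → fail=0;  out ∅∪∅=∅
  n9('d'): parent n0 fail=0; on 'd' 0 → fail=0;  out ∅∪∅=∅
  n2('ad'): parent n1 fail=0; on 'd' 0 → fail=9;  out ∅∪∅=∅
  n5('cb'): parent n4 fail=0; on 'b' 0 → fail=0;  out ∅∪∅=∅
  n10('db'): parent n9 fail=0; on 'b' 0 → fail=0;  out {2}∪∅={2}
  n3('adb'): parent n2 fail=9; on 'b' 9 → fail=10;  out {0}∪{2}={0,2}
  n6('cbc'): parent n5 fail=0; on 'c' 0 → fail=4;  out ∅∪∅=∅
  n7('cbcd'): parent n6 fail=4; on 'd' 4→0 → fail=9;  out ∅∪∅=∅
  n8('cbcde'): parent n7 fail=9; on 'e' 9→0 → fail=0;  out {1}∪∅={1}

Run:
i=0 'd': node 0→9
i=1 'b': node 9→10  → match P2@[0:1]
i=2 'd': node 10→9 (fail-walked)
i=3 'a': node 9→1 (fail-walked)
i=4 'd': node 1→2
i=5 'b': node 2→3  → match P0@[3:5],P2@[4:5]
i=6 'd': node 3→9 (fail-walked)
i=7 'b': node 9→10  → match P2@[6:7]
i=8 'd': node 10→9 (fail-walked)
i=9 'd': node 9→9 (fail-walked)
i=10 'e': node 9→0 (fail-walked)
i=11 'c': node 0→4
i=12 'b': node 4→5
i=13 'c': node 5→6
i=14 'd': node 6→7
i=15 'e': node 7→8  → match P1@[11:15]
i=16 'c': node 8→4 (fail-walked)
i=17 'b': node 4→5
i=18 'c': node 5→6
i=19 'd': node 6→7
i=20 'e': node 7→8  → match P1@[16:20]
i=21 'c': node 8→4 (fail-walked)
i=22 'b': node 4→5
i=23 'c': node 5→6
i=24 'd': node 6→7
i=25 'e': node 7→8  → match P1@[21:25]
i=26 'e': node 8→0 (fail-walked)
i=27 'c': node 0→4
i=28 'd': node 4→9 (fail-walked)

Matches: [[1,2],[5,0],[5,2],[7,2],[15,1],[20,1],[25,1]]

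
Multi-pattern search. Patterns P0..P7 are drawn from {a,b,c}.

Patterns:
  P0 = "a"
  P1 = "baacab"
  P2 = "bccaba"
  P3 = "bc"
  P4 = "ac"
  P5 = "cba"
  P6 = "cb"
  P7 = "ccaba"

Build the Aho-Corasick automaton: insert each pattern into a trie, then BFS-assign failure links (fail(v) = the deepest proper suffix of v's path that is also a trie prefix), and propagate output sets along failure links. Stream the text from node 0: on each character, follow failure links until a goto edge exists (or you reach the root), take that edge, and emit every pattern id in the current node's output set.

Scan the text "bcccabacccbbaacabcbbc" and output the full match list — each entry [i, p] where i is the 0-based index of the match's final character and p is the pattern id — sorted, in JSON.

Construct AC machine:
Trie nodes:
  0='ε' goto a→1 b→2 c→14
  1='a' goto c→13  ←P0
  2='b' goto a→3 c→8
  3='ba' goto a→4
  4='baa' goto c→5
  5='baac' goto a→6
  6='baaca' goto b→7
  7='baacab' goto ·  ←P1
  8='bc' goto c→9  ←P3
  9='bcc' goto a→10
  10='bcca' goto b→11
  11='bccab' goto a→12
  12='bccaba' goto ·  ←P2
  13='ac' goto ·  ←P4
  14='c' goto b→15 c→17
  15='cb' goto a→16  ←P6
  16='cba' goto ·  ←P5
  17='cc' goto a→18
  18='cca' goto b→19
  19='ccab' goto a→20
  20='ccaba' goto ·  ←P7

BFS fail/out derivation:
  fail(1) 'a': from fail(0)=0 chase 'a': 0 ⇒ 0;  out={0}∪out(0)={0}
  fail(2) 'b': from fail(0)=0 chase 'b': 0 ⇒ 0;  out=∅∪out(0)=∅
  fail(14) 'c': from fail(0)=0 chase 'c': 0 ⇒ 0;  out=∅∪out(0)=∅
  fail(3) 'ba': from fail(2)=0 chase 'a': 0 ⇒ 1;  out=∅∪out(1)={0}
  fail(8) 'bc': from fail(2)=0 chase 'c': 0 ⇒ 14;  out={3}∪out(14)={3}
  fail(13) 'ac': from fail(1)=0 chase 'c': 0 ⇒ 14;  out={4}∪out(14)={4}
  fail(15) 'cb': from fail(14)=0 chase 'b': 0 ⇒ 2;  out={6}∪out(2)={6}
  fail(17) 'cc': from fail(14)=0 chase 'c': 0 ⇒ 14;  out=∅∪out(14)=∅
  fail(4) 'baa': from fail(3)=1 chase 'a': 1→0 ⇒ 1;  out=∅∪out(1)={0}
  fail(9) 'bcc': from fail(8)=14 chase 'c': 14 ⇒ 17;  out=∅∪out(17)=∅
  fail(16) 'cba': from fail(15)=2 chase 'a': 2 ⇒ 3;  out={5}∪out(3)={0,5}
  fail(18) 'cca': from fail(17)=14 chase 'a': 14→0 ⇒ 1;  out=∅∪out(1)={0}
  fail(5) 'baac': from fail(4)=1 chase 'c': 1 ⇒ 13;  out=∅∪out(13)={4}
  fail(10) 'bcca': from fail(9)=17 chase 'a': 17 ⇒ 18;  out=∅∪out(18)={0}
  fail(19) 'ccab': from fail(18)=1 chase 'b': 1→0 ⇒ 2;  out=∅∪out(2)=∅
  fail(6) 'baaca': from fail(5)=13 chase 'a': 13→14→0 ⇒ 1;  out=∅∪out(1)={0}
  fail(11) 'bccab': from fail(10)=18 chase 'b': 18 ⇒ 19;  out=∅∪out(19)=∅
  fail(20) 'ccaba': from fail(19)=2 chase 'a': 2 ⇒ 3;  out={7}∪out(3)={0,7}
  fail(7) 'baacab': from fail(6)=1 chase 'b': 1→0 ⇒ 2;  out={1}∪out(2)={1}
  fail(12) 'bccaba': from fail(11)=19 chase 'a': 19 ⇒ 20;  out={2}∪out(20)={0,2,7}

Scan:
[0] read 'b'  n0⇒n2
[1] read 'c'  n2⇒n8  ** P3@[0:1]
[2] read 'c'  n8⇒n9
[3] read 'c'  n9⇒n17 (via fail)
[4] read 'a'  n17⇒n18  ** P0@[4:4]
[5] read 'b'  n18⇒n19
[6] read 'a'  n19⇒n20  ** P0@[6:6],P7@[2:6]
[7] read 'c'  n20⇒n13 (via fail)  ** P4@[6:7]
[8] read 'c'  n13⇒n17 (via fail)
[9] read 'c'  n17⇒n17 (via fail)
[10] read 'b'  n17⇒n15 (via fail)  ** P6@[9:10]
[11] read 'b'  n15⇒n2 (via fail)
[12] read 'a'  n2⇒n3  ** P0@[12:12]
[13] read 'a'  n3⇒n4  ** P0@[13:13]
[14] read 'c'  n4⇒n5  ** P4@[13:14]
[15] read 'a'  n5⇒n6  ** P0@[15:15]
[16] read 'b'  n6⇒n7  ** P1@[11:16]
[17] read 'c'  n7⇒n8 (via fail)  ** P3@[16:17]
[18] read 'b'  n8⇒n15 (via fail)  ** P6@[17:18]
[19] read 'b'  n15⇒n2 (via fail)
[20] read 'c'  n2⇒n8  ** P3@[19:20]

All matches (sorted): [[1,3],[4,0],[6,0],[6,7],[7,4],[10,6],[12,0],[13,0],[14,4],[15,0],[16,1],[17,3],[18,6],[20,3]]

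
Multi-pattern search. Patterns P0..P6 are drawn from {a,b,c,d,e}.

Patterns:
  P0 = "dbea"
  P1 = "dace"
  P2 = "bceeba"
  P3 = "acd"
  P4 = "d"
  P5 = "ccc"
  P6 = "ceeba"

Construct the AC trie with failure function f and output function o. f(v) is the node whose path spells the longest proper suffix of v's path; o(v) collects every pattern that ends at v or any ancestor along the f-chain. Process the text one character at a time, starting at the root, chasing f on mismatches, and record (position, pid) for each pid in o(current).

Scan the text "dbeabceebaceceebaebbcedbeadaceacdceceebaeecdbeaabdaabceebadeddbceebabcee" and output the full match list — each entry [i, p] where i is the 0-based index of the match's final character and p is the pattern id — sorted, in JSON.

Build automaton:
Trie nodes:
  0='ε' goto a→14 b→8 c→17 d→1
  1='d' goto a→5 b→2  ←P4
  2='db' goto e→3
  3='dbe' goto a→4
  4='dbea' goto ·  ←P0
  5='da' goto c→6
  6='dac' goto e→7
  7='dace' goto ·  ←P1
  8='b' goto c→9
  9='bc' goto e→10
  10='bce' goto e→11
  11='bcee' goto b→12
  12='bceeb' goto a→13
  13='bceeba' goto ·  ←P2
  14='a' goto c→15
  15='ac' goto d→16
  16='acd' goto ·  ←P3
  17='c' goto c→18 e→20
  18='cc' goto c→19
  19='ccc' goto ·  ←P5
  20='ce' goto e→21
  21='cee' goto b→22
  22='ceeb' goto a→23
  23='ceeba' goto ·  ←P6

BFS fail/out derivation:
  n1('d'): parent n0 fail=0; on 'd' 0 → fail=0;  out {4}∪∅={4}
  n8('b'): parent n0 fail=0; on 'b' 0 → fail=0;  out ∅∪∅=∅
  n14('a'): parent n0 fail=0; on 'a' 0 → fail=0;  out ∅∪∅=∅
  n17('c'): parent n0 fail=0; on 'c' 0 → fail=0;  out ∅∪∅=∅
  n2('db'): parent n1 fail=0; on 'b' 0 → fail=8;  out ∅∪∅=∅
  n5('da'): parent n1 fail=0; on 'a' 0 → fail=14;  out ∅∪∅=∅
  n9('bc'): parent n8 fail=0; on 'c' 0 → fail=17;  out ∅∪∅=∅
  n15('ac'): parent n14 fail=0; on 'c' 0 → fail=17;  out ∅∪∅=∅
  n18('cc'): parent n17 fail=0; on 'c' 0 → fail=17;  out ∅∪∅=∅
  n20('ce'): parent n17 fail=0; on 'e' 0 → fail=0;  out ∅∪∅=∅
  n3('dbe'): parent n2 fail=8; on 'e' 8→0 → fail=0;  out ∅∪∅=∅
  n6('dac'): parent n5 fail=14; on 'c' 14 → fail=15;  out ∅∪∅=∅
  n10('bce'): parent n9 fail=17; on 'e' 17 → fail=20;  out ∅∪∅=∅
  n16('acd'): parent n15 fail=17; on 'd' 17→0 → fail=1;  out {3}∪{4}={3,4}
  n19('ccc'): parent n18 fail=17; on 'c' 17 → fail=18;  out {5}∪∅={5}
  n21('cee'): parent n20 fail=0; on 'e' 0 → fail=0;  out ∅∪∅=∅
  n4('dbea'): parent n3 fail=0; on 'a' 0 → fail=14;  out {0}∪∅={0}
  n7('dace'): parent n6 fail=15; on 'e' 15→17 → fail=20;  out {1}∪∅={1}
  n11('bcee'): parent n10 fail=20; on 'e' 20 → fail=21;  out ∅∪∅=∅
  n22('ceeb'): parent n21 fail=0; on 'b' 0 → fail=8;  out ∅∪∅=∅
  n12('bceeb'): parent n11 fail=21; on 'b' 21 → fail=22;  out ∅∪∅=∅
  n23('ceeba'): parent n22 fail=8; on 'a' 8→0 → fail=14;  out {6}∪∅={6}
  n13('bceeba'): parent n12 fail=22; on 'a' 22 → fail=23;  out {2}∪{6}={2,6}

Run:
pos 0 'd': at 1  → match P4@[0:0]
pos 1 'b': at 2
pos 2 'e': at 3
pos 3 'a': at 4  → match P0@[0:3]
pos 4 'b': at 8 (fail-walked)
pos 5 'c': at 9
pos 6 'e': at 10
pos 7 'e': at 11
pos 8 'b': at 12
pos 9 'a': at 13  → match P2@[4:9],P6@[5:9]
pos 10 'c': at 15 (fail-walked)
pos 11 'e': at 20 (fail-walked)
pos 12 'c': at 17 (fail-walked)
pos 13 'e': at 20
pos 14 'e': at 21
pos 15 'b': at 22
pos 16 'a': at 23  → match P6@[12:16]
pos 17 'e': at 0 (fail-walked)
pos 18 'b': at 8
pos 19 'b': at 8 (fail-walked)
pos 20 'c': at 9
pos 21 'e': at 10
pos 22 'd': at 1 (fail-walked)  → match P4@[22:22]
pos 23 'b': at 2
pos 24 'e': at 3
pos 25 'a': at 4  → match P0@[22:25]
pos 26 'd': at 1 (fail-walked)  → match P4@[26:26]
pos 27 'a': at 5
pos 28 'c': at 6
pos 29 'e': at 7  → match P1@[26:29]
pos 30 'a': at 14 (fail-walked)
pos 31 'c': at 15
pos 32 'd': at 16  → match P3@[30:32],P4@[32:32]
pos 33 'c': at 17 (fail-walked)
pos 34 'e': at 20
pos 35 'c': at 17 (fail-walked)
pos 36 'e': at 20
pos 37 'e': at 21
pos 38 'b': at 22
pos 39 'a': at 23  → match P6@[35:39]
pos 40 'e': at 0 (fail-walked)
pos 41 'e': at 0
pos 42 'c': at 17
pos 43 'd': at 1 (fail-walked)  → match P4@[43:43]
pos 44 'b': at 2
pos 45 'e': at 3
pos 46 'a': at 4  → match P0@[43:46]
pos 47 'a': at 14 (fail-walked)
pos 48 'b': at 8 (fail-walked)
pos 49 'd': at 1 (fail-walked)  → match P4@[49:49]
pos 50 'a': at 5
pos 51 'a': at 14 (fail-walked)
pos 52 'b': at 8 (fail-walked)
pos 53 'c': at 9
pos 54 'e': at 10
pos 55 'e': at 11
pos 56 'b': at 12
pos 57 'a': at 13  → match P2@[52:57],P6@[53:57]
pos 58 'd': at 1 (fail-walked)  → match P4@[58:58]
pos 59 'e': at 0 (fail-walked)
pos 60 'd': at 1  → match P4@[60:60]
pos 61 'd': at 1 (fail-walked)  → match P4@[61:61]
pos 62 'b': at 2
pos 63 'c': at 9 (fail-walked)
pos 64 'e': at 10
pos 65 'e': at 11
pos 66 'b': at 12
pos 67 'a': at 13  → match P2@[62:67],P6@[63:67]
pos 68 'b': at 8 (fail-walked)
pos 69 'c': at 9
pos 70 'e': at 10
pos 71 'e': at 11

Matches: [[0,4],[3,0],[9,2],[9,6],[16,6],[22,4],[25,0],[26,4],[29,1],[32,3],[32,4],[39,6],[43,4],[46,0],[49,4],[57,2],[57,6],[58,4],[60,4],[61,4],[67,2],[67,6]]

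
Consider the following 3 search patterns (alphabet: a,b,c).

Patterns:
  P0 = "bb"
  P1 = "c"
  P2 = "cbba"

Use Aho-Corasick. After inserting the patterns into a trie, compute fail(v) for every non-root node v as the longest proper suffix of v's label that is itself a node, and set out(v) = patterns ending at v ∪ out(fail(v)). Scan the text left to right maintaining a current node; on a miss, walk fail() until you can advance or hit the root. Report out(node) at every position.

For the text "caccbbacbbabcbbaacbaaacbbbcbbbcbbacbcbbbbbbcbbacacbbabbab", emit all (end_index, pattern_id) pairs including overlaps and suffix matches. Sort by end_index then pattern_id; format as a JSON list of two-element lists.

Build:
Trie (insert patterns):
  n0 'ε': b→1 c→3
  n1 'b': b→2
  n2 'bb': ·  ←P0
  n3 'c': b→4  ←P1
  n4 'cb': b→5
  n5 'cbb': a→6
  n6 'cbba': ·  ←P2

Failure links (BFS by depth):
  n1('b'): parent n0 fail=0; on 'b' 0 → fail=0;  out ∅∪∅=∅
  n3('c'): parent n0 fail=0; on 'c' 0 → fail=0;  out {1}∪∅={1}
  n2('bb'): parent n1 fail=0; on 'b' 0 → fail=1;  out {0}∪∅={0}
  n4('cb'): parent n3 fail=0; on 'b' 0 → fail=1;  out ∅∪∅=∅
  n5('cbb'): parent n4 fail=1; on 'b' 1 → fail=2;  out ∅∪{0}={0}
  n6('cbba'): parent n5 fail=2; on 'a' 2→1→0 → fail=0;  out {2}∪∅={2}

Text stream:
[0] read 'c'  n0⇒n3  → match P1@[0:0]
[1] read 'a'  n3⇒n0 (via fail)
[2] read 'c'  n0⇒n3  → match P1@[2:2]
[3] read 'c'  n3⇒n3 (via fail)  → match P1@[3:3]
[4] read 'b'  n3⇒n4
[5] read 'b'  n4⇒n5  → match P0@[4:5]
[6] read 'a'  n5⇒n6  → match P2@[3:6]
[7] read 'c'  n6⇒n3 (via fail)  → match P1@[7:7]
[8] read 'b'  n3⇒n4
[9] read 'b'  n4⇒n5  → match P0@[8:9]
[10] read 'a'  n5⇒n6  → match P2@[7:10]
[11] read 'b'  n6⇒n1 (via fail)
[12] read 'c'  n1⇒n3 (via fail)  → match P1@[12:12]
[13] read 'b'  n3⇒n4
[14] read 'b'  n4⇒n5  → match P0@[13:14]
[15] read 'a'  n5⇒n6  → match P2@[12:15]
[16] read 'a'  n6⇒n0 (via fail)
[17] read 'c'  n0⇒n3  → match P1@[17:17]
[18] read 'b'  n3⇒n4
[19] read 'a'  n4⇒n0 (via fail)
[20] read 'a'  n0⇒n0
[21] read 'a'  n0⇒n0
[22] read 'c'  n0⇒n3  → match P1@[22:22]
[23] read 'b'  n3⇒n4
[24] read 'b'  n4⇒n5  → match P0@[23:24]
[25] read 'b'  n5⇒n2 (via fail)  → match P0@[24:25]
[26] read 'c'  n2⇒n3 (via fail)  → match P1@[26:26]
[27] read 'b'  n3⇒n4
[28] read 'b'  n4⇒n5  → match P0@[27:28]
[29] read 'b'  n5⇒n2 (via fail)  → match P0@[28:29]
[30] read 'c'  n2⇒n3 (via fail)  → match P1@[30:30]
[31] read 'b'  n3⇒n4
[32] read 'b'  n4⇒n5  → match P0@[31:32]
[33] read 'a'  n5⇒n6  → match P2@[30:33]
[34] read 'c'  n6⇒n3 (via fail)  → match P1@[34:34]
[35] read 'b'  n3⇒n4
[36] read 'c'  n4⇒n3 (via fail)  → match P1@[36:36]
[37] read 'b'  n3⇒n4
[38] read 'b'  n4⇒n5  → match P0@[37:38]
[39] read 'b'  n5⇒n2 (via fail)  → match P0@[38:39]
[40] read 'b'  n2⇒n2 (via fail)  → match P0@[39:40]
[41] read 'b'  n2⇒n2 (via fail)  → match P0@[40:41]
[42] read 'b'  n2⇒n2 (via fail)  → match P0@[41:42]
[43] read 'c'  n2⇒n3 (via fail)  → match P1@[43:43]
[44] read 'b'  n3⇒n4
[45] read 'b'  n4⇒n5  → match P0@[44:45]
[46] read 'a'  n5⇒n6  → match P2@[43:46]
[47] read 'c'  n6⇒n3 (via fail)  → match P1@[47:47]
[48] read 'a'  n3⇒n0 (via fail)
[49] read 'c'  n0⇒n3  → match P1@[49:49]
[50] read 'b'  n3⇒n4
[51] read 'b'  n4⇒n5  → match P0@[50:51]
[52] read 'a'  n5⇒n6  → match P2@[49:52]
[53] read 'b'  n6⇒n1 (via fail)
[54] read 'b'  n1⇒n2  → match P0@[53:54]
[55] read 'a'  n2⇒n0 (via fail)
[56] read 'b'  n0⇒n1

Result: [[0,1],[2,1],[3,1],[5,0],[6,2],[7,1],[9,0],[10,2],[12,1],[14,0],[15,2],[17,1],[22,1],[24,0],[25,0],[26,1],[28,0],[29,0],[30,1],[32,0],[33,2],[34,1],[36,1],[38,0],[39,0],[40,0],[41,0],[42,0],[43,1],[45,0],[46,2],[47,1],[49,1],[51,0],[52,2],[54,0]]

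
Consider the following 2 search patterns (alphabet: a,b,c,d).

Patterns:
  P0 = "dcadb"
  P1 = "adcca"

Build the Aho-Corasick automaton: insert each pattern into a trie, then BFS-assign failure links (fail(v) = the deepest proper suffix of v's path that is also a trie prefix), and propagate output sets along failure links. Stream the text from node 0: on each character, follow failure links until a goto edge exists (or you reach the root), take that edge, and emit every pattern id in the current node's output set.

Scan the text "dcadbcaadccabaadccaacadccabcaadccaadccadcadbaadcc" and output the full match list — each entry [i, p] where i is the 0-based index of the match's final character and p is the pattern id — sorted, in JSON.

Build:
Trie nodes:
  n0 'ε': a→6 d→1
  n1 'd': c→2
  n2 'dc': a→3
  n3 'dca': d→4
  n4 'dcad': b→5
  n5 'dcadb': ·  [P0 ends]
  n6 'a': d→7
  n7 'ad': c→8
  n8 'adc': c→9
  n9 'adcc': a→10
  n10 'adcca': ·  [P1 ends]

Failure links (BFS by depth):
  fail(1) 'd': from fail(0)=0 chase 'd': 0 ⇒ 0;  out=∅∪out(0)=∅
  fail(6) 'a': from fail(0)=0 chase 'a': 0 ⇒ 0;  out=∅∪out(0)=∅
  fail(2) 'dc': from fail(1)=0 chase 'c': 0 ⇒ 0;  out=∅∪out(0)=∅
  fail(7) 'ad': from fail(6)=0 chase 'd': 0 ⇒ 1;  out=∅∪out(1)=∅
  fail(3) 'dca': from fail(2)=0 chase 'a': 0 ⇒ 6;  out=∅∪out(6)=∅
  fail(8) 'adc': from fail(7)=1 chase 'c': 1 ⇒ 2;  out=∅∪out(2)=∅
  fail(4) 'dcad': from fail(3)=6 chase 'd': 6 ⇒ 7;  out=∅∪out(7)=∅
  fail(9) 'adcc': from fail(8)=2 chase 'c': 2→0 ⇒ 0;  out=∅∪out(0)=∅
  fail(5) 'dcadb': from fail(4)=7 chase 'b': 7→1→0 ⇒ 0;  out={0}∪out(0)={0}
  fail(10) 'adcca': from fail(9)=0 chase 'a': 0 ⇒ 6;  out={1}∪out(6)={1}

Text stream:
i=0 'd': node 0→1
i=1 'c': node 1→2
i=2 'a': node 2→3
i=3 'd': node 3→4
i=4 'b': node 4→5  → match P0@[0:4]
i=5 'c': node 5→0 (via fail)
i=6 'a': node 0→6
i=7 'a': node 6→6 (via fail)
i=8 'd': node 6→7
i=9 'c': node 7→8
i=10 'c': node 8→9
i=11 'a': node 9→10  → match P1@[7:11]
i=12 'b': node 10→0 (via fail)
i=13 'a': node 0→6
i=14 'a': node 6→6 (via fail)
i=15 'd': node 6→7
i=16 'c': node 7→8
i=17 'c': node 8→9
i=18 'a': node 9→10  → match P1@[14:18]
i=19 'a': node 10→6 (via fail)
i=20 'c': node 6→0 (via fail)
i=21 'a': node 0→6
i=22 'd': node 6→7
i=23 'c': node 7→8
i=24 'c': node 8→9
i=25 'a': node 9→10  → match P1@[21:25]
i=26 'b': node 10→0 (via fail)
i=27 'c': node 0→0
i=28 'a': node 0→6
i=29 'a': node 6→6 (via fail)
i=30 'd': node 6→7
i=31 'c': node 7→8
i=32 'c': node 8→9
i=33 'a': node 9→10  → match P1@[29:33]
i=34 'a': node 10→6 (via fail)
i=35 'd': node 6→7
i=36 'c': node 7→8
i=37 'c': node 8→9
i=38 'a': node 9→10  → match P1@[34:38]
i=39 'd': node 10→7 (via fail)
i=40 'c': node 7→8
i=41 'a': node 8→3 (via fail)
i=42 'd': node 3→4
i=43 'b': node 4→5  → match P0@[39:43]
i=44 'a': node 5→6 (via fail)
i=45 'a': node 6→6 (via fail)
i=46 'd': node 6→7
i=47 'c': node 7→8
i=48 'c': node 8→9

Matches: [[4,0],[11,1],[18,1],[25,1],[33,1],[38,1],[43,0]]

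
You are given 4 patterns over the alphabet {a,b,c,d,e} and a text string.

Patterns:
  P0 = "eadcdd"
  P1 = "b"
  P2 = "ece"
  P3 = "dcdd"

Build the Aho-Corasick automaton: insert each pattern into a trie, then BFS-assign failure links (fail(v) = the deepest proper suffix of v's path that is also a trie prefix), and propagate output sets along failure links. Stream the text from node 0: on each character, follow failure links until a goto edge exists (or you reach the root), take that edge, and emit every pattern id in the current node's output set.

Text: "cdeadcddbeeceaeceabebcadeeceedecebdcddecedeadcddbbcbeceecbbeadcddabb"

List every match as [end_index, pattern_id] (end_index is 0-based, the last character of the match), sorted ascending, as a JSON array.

Build:
Trie nodes:
  n0 'ε': b→7 d→10 e→1
  n1 'e': a→2 c→8
  n2 'ea': d→3
  n3 'ead': c→4
  n4 'eadc': d→5
  n5 'eadcd': d→6
  n6 'eadcdd': ·  [P0 ends]
  n7 'b': ·  [P1 ends]
  n8 'ec': e→9
  n9 'ece': ·  [P2 ends]
  n10 'd': c→11
  n11 'dc': d→12
  n12 'dcd': d→13
  n13 'dcdd': ·  [P3 ends]

Failure links (BFS by depth):
  n1('e'): parent n0 fail=0; on 'e' 0 → fail=0;  out ∅∪∅=∅
  n7('b'): parent n0 fail=0; on 'b' 0 → fail=0;  out {1}∪∅={1}
  n10('d'): parent n0 fail=0; on 'd' 0 → fail=0;  out ∅∪∅=∅
  n2('ea'): parent n1 fail=0; on 'a' 0 → fail=0;  out ∅∪∅=∅
  n8('ec'): parent n1 fail=0; on 'c' 0 → fail=0;  out ∅∪∅=∅
  n11('dc'): parent n10 fail=0; on 'c' 0 → fail=0;  out ∅∪∅=∅
  n3('ead'): parent n2 fail=0; on 'd' 0 → fail=10;  out ∅∪∅=∅
  n9('ece'): parent n8 fail=0; on 'e' 0 → fail=1;  out {2}∪∅={2}
  n12('dcd'): parent n11 fail=0; on 'd' 0 → fail=10;  out ∅∪∅=∅
  n4('eadc'): parent n3 fail=10; on 'c' 10 → fail=11;  out ∅∪∅=∅
  n13('dcdd'): parent n12 fail=10; on 'd' 10→0 → fail=10;  out {3}∪∅={3}
  n5('eadcd'): parent n4 fail=11; on 'd' 11 → fail=12;  out ∅∪∅=∅
  n6('eadcdd'): parent n5 fail=12; on 'd' 12 → fail=13;  out {0}∪{3}={0,3}

Scan:
[0] read 'c'  n0⇒n0
[1] read 'd'  n0⇒n10
[2] read 'e'  n10⇒n1 (fail-walked)
[3] read 'a'  n1⇒n2
[4] read 'd'  n2⇒n3
[5] read 'c'  n3⇒n4
[6] read 'd'  n4⇒n5
[7] read 'd'  n5⇒n6  ** P0@[2:7],P3@[4:7]
[8] read 'b'  n6⇒n7 (fail-walked)  ** P1@[8:8]
[9] read 'e'  n7⇒n1 (fail-walked)
[10] read 'e'  n1⇒n1 (fail-walked)
[11] read 'c'  n1⇒n8
[12] read 'e'  n8⇒n9  ** P2@[10:12]
[13] read 'a'  n9⇒n2 (fail-walked)
[14] read 'e'  n2⇒n1 (fail-walked)
[15] read 'c'  n1⇒n8
[16] read 'e'  n8⇒n9  ** P2@[14:16]
[17] read 'a'  n9⇒n2 (fail-walked)
[18] read 'b'  n2⇒n7 (fail-walked)  ** P1@[18:18]
[19] read 'e'  n7⇒n1 (fail-walked)
[20] read 'b'  n1⇒n7 (fail-walked)  ** P1@[20:20]
[21] read 'c'  n7⇒n0 (fail-walked)
[22] read 'a'  n0⇒n0
[23] read 'd'  n0⇒n10
[24] read 'e'  n10⇒n1 (fail-walked)
[25] read 'e'  n1⇒n1 (fail-walked)
[26] read 'c'  n1⇒n8
[27] read 'e'  n8⇒n9  ** P2@[25:27]
[28] read 'e'  n9⇒n1 (fail-walked)
[29] read 'd'  n1⇒n10 (fail-walked)
[30] read 'e'  n10⇒n1 (fail-walked)
[31] read 'c'  n1⇒n8
[32] read 'e'  n8⇒n9  ** P2@[30:32]
[33] read 'b'  n9⇒n7 (fail-walked)  ** P1@[33:33]
[34] read 'd'  n7⇒n10 (fail-walked)
[35] read 'c'  n10⇒n11
[36] read 'd'  n11⇒n12
[37] read 'd'  n12⇒n13  ** P3@[34:37]
[38] read 'e'  n13⇒n1 (fail-walked)
[39] read 'c'  n1⇒n8
[40] read 'e'  n8⇒n9  ** P2@[38:40]
[41] read 'd'  n9⇒n10 (fail-walked)
[42] read 'e'  n10⇒n1 (fail-walked)
[43] read 'a'  n1⇒n2
[44] read 'd'  n2⇒n3
[45] read 'c'  n3⇒n4
[46] read 'd'  n4⇒n5
[47] read 'd'  n5⇒n6  ** P0@[42:47],P3@[44:47]
[48] read 'b'  n6⇒n7 (fail-walked)  ** P1@[48:48]
[49] read 'b'  n7⇒n7 (fail-walked)  ** P1@[49:49]
[50] read 'c'  n7⇒n0 (fail-walked)
[51] read 'b'  n0⇒n7  ** P1@[51:51]
[52] read 'e'  n7⇒n1 (fail-walked)
[53] read 'c'  n1⇒n8
[54] read 'e'  n8⇒n9  ** P2@[52:54]
[55] read 'e'  n9⇒n1 (fail-walked)
[56] read 'c'  n1⇒n8
[57] read 'b'  n8⇒n7 (fail-walked)  ** P1@[57:57]
[58] read 'b'  n7⇒n7 (fail-walked)  ** P1@[58:58]
[59] read 'e'  n7⇒n1 (fail-walked)
[60] read 'a'  n1⇒n2
[61] read 'd'  n2⇒n3
[62] read 'c'  n3⇒n4
[63] read 'd'  n4⇒n5
[64] read 'd'  n5⇒n6  ** P0@[59:64],P3@[61:64]
[65] read 'a'  n6⇒n0 (fail-walked)
[66] read 'b'  n0⇒n7  ** P1@[66:66]
[67] read 'b'  n7⇒n7 (fail-walked)  ** P1@[67:67]

All matches (sorted): [[7,0],[7,3],[8,1],[12,2],[16,2],[18,1],[20,1],[27,2],[32,2],[33,1],[37,3],[40,2],[47,0],[47,3],[48,1],[49,1],[51,1],[54,2],[57,1],[58,1],[64,0],[64,3],[66,1],[67,1]]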